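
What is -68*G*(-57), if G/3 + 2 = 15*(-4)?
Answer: -720936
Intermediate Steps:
G = -186 (G = -6 + 3*(15*(-4)) = -6 + 3*(-60) = -6 - 180 = -186)
-68*G*(-57) = -68*(-186)*(-57) = 12648*(-57) = -720936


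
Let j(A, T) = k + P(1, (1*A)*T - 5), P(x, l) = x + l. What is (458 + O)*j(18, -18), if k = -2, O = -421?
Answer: -12210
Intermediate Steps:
P(x, l) = l + x
j(A, T) = -6 + A*T (j(A, T) = -2 + (((1*A)*T - 5) + 1) = -2 + ((A*T - 5) + 1) = -2 + ((-5 + A*T) + 1) = -2 + (-4 + A*T) = -6 + A*T)
(458 + O)*j(18, -18) = (458 - 421)*(-6 + 18*(-18)) = 37*(-6 - 324) = 37*(-330) = -12210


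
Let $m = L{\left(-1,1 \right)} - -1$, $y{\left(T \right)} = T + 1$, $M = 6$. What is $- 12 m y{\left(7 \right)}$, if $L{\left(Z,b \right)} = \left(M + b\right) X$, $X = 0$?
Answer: $-96$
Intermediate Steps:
$y{\left(T \right)} = 1 + T$
$L{\left(Z,b \right)} = 0$ ($L{\left(Z,b \right)} = \left(6 + b\right) 0 = 0$)
$m = 1$ ($m = 0 - -1 = 0 + 1 = 1$)
$- 12 m y{\left(7 \right)} = \left(-12\right) 1 \left(1 + 7\right) = \left(-12\right) 8 = -96$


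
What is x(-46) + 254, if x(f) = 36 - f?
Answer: 336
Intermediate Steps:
x(-46) + 254 = (36 - 1*(-46)) + 254 = (36 + 46) + 254 = 82 + 254 = 336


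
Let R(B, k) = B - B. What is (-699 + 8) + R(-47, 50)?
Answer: -691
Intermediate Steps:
R(B, k) = 0
(-699 + 8) + R(-47, 50) = (-699 + 8) + 0 = -691 + 0 = -691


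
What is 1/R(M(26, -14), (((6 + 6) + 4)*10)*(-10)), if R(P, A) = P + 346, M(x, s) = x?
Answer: 1/372 ≈ 0.0026882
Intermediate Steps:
R(P, A) = 346 + P
1/R(M(26, -14), (((6 + 6) + 4)*10)*(-10)) = 1/(346 + 26) = 1/372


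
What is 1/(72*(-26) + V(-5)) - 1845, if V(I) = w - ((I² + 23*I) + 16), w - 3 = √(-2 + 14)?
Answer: -5944615780/3222013 - 2*√3/3222013 ≈ -1845.0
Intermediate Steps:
w = 3 + 2*√3 (w = 3 + √(-2 + 14) = 3 + √12 = 3 + 2*√3 ≈ 6.4641)
V(I) = -13 - I² - 23*I + 2*√3 (V(I) = (3 + 2*√3) - ((I² + 23*I) + 16) = (3 + 2*√3) - (16 + I² + 23*I) = (3 + 2*√3) + (-16 - I² - 23*I) = -13 - I² - 23*I + 2*√3)
1/(72*(-26) + V(-5)) - 1845 = 1/(72*(-26) + (-13 - 1*(-5)² - 23*(-5) + 2*√3)) - 1845 = 1/(-1872 + (-13 - 1*25 + 115 + 2*√3)) - 1845 = 1/(-1872 + (-13 - 25 + 115 + 2*√3)) - 1845 = 1/(-1872 + (77 + 2*√3)) - 1845 = 1/(-1795 + 2*√3) - 1845 = -1845 + 1/(-1795 + 2*√3)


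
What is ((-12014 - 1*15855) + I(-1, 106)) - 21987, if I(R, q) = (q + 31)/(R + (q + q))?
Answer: -10519479/211 ≈ -49855.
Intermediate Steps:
I(R, q) = (31 + q)/(R + 2*q)
((-12014 - 1*15855) + I(-1, 106)) - 21987 = ((-12014 - 1*15855) + (31 + 106)/(-1 + 2*106)) - 21987 = ((-12014 - 15855) + 137/(-1 + 212)) - 21987 = (-27869 + 137/211) - 21987 = -5880222/211 - 21987 = -10519479/211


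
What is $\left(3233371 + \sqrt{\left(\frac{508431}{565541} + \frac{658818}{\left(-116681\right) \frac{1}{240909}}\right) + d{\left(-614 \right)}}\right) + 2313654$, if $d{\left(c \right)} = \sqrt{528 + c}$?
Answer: $5547025 + \frac{\sqrt{-5923065394439405496557983551 + 4354401550238123715241 i \sqrt{86}}}{65987889421} \approx 5.547 \cdot 10^{6} + 1166.3 i$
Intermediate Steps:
$\left(3233371 + \sqrt{\left(\frac{508431}{565541} + \frac{658818}{\left(-116681\right) \frac{1}{240909}}\right) + d{\left(-614 \right)}}\right) + 2313654 = \left(3233371 + \sqrt{\left(\frac{508431}{565541} + \frac{658818}{\left(-116681\right) \frac{1}{240909}}\right) + \sqrt{528 - 614}}\right) + 2313654 = \left(3233371 + \sqrt{\left(508431 \cdot \frac{1}{565541} + \frac{658818}{\left(-116681\right) \frac{1}{240909}}\right) + \sqrt{-86}}\right) + 2313654 = \left(3233371 + \sqrt{\left(\frac{508431}{565541} + \frac{658818}{- \frac{116681}{240909}}\right) + i \sqrt{86}}\right) + 2313654 = \left(3233371 + \sqrt{\left(\frac{508431}{565541} + 658818 \left(- \frac{240909}{116681}\right)\right) + i \sqrt{86}}\right) + 2313654 = \left(3233371 + \sqrt{\left(\frac{508431}{565541} - \frac{158715185562}{116681}\right) + i \sqrt{86}}\right) + 2313654 = \left(3233371 + \sqrt{- \frac{89759885433681531}{65987889421} + i \sqrt{86}}\right) + 2313654 = 5547025 + \sqrt{- \frac{89759885433681531}{65987889421} + i \sqrt{86}}$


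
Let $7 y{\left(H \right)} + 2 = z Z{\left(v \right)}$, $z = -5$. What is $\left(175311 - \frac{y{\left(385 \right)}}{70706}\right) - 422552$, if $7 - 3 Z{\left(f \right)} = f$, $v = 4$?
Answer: $- \frac{17481422145}{70706} \approx -2.4724 \cdot 10^{5}$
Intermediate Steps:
$Z{\left(f \right)} = \frac{7}{3} - \frac{f}{3}$
$y{\left(H \right)} = -1$ ($y{\left(H \right)} = - \frac{2}{7} + \frac{\left(-5\right) \left(\frac{7}{3} - \frac{4}{3}\right)}{7} = - \frac{2}{7} + \frac{\left(-5\right) 1}{7} = - \frac{2}{7} + \frac{1}{7} \left(-5\right) = - \frac{2}{7} - \frac{5}{7} = -1$)
$\left(175311 - \frac{y{\left(385 \right)}}{70706}\right) - 422552 = \left(175311 - - \frac{1}{70706}\right) - 422552 = \left(175311 + \frac{1}{70706}\right) - 422552 = \frac{12395539567}{70706} - 422552 = - \frac{17481422145}{70706}$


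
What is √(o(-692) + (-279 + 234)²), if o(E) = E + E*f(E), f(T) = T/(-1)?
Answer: 3*I*√53059 ≈ 691.04*I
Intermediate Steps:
f(T) = -T (f(T) = T*(-1) = -T)
o(E) = E - E² (o(E) = E + E*(-E) = E - E²)
√(o(-692) + (-279 + 234)²) = √(-692*(1 - 1*(-692)) + (-279 + 234)²) = √(-692*(1 + 692) + (-45)²) = √(-692*693 + 2025) = √(-479556 + 2025) = √(-477531) = 3*I*√53059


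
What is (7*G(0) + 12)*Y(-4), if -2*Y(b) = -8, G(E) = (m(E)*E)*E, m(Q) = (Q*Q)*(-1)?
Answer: 48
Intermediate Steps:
m(Q) = -Q**2 (m(Q) = Q**2*(-1) = -Q**2)
G(E) = -E**4 (G(E) = ((-E**2)*E)*E = (-E**3)*E = -E**4)
Y(b) = 4 (Y(b) = -1/2*(-8) = 4)
(7*G(0) + 12)*Y(-4) = (7*(-1*0**4) + 12)*4 = (7*(-1*0) + 12)*4 = (7*0 + 12)*4 = (0 + 12)*4 = 12*4 = 48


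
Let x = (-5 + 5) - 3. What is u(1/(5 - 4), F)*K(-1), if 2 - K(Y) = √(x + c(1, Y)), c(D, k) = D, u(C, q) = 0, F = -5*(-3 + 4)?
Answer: 0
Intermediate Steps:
F = -5 (F = -5*1 = -5)
x = -3 (x = 0 - 3 = -3)
K(Y) = 2 - I*√2 (K(Y) = 2 - √(-3 + 1) = 2 - √(-2) = 2 - I*√2)
u(1/(5 - 4), F)*K(-1) = 0*(2 - I*√2) = 0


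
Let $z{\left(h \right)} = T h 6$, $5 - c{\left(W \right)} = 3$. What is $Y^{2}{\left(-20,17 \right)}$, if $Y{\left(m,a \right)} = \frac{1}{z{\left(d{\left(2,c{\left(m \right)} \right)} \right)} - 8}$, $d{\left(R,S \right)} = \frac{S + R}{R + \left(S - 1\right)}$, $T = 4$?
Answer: $\frac{1}{576} \approx 0.0017361$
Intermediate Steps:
$c{\left(W \right)} = 2$ ($c{\left(W \right)} = 5 - 3 = 2$)
$d{\left(R,S \right)} = \frac{R + S}{-1 + R + S}$ ($d{\left(R,S \right)} = \frac{R + S}{R + \left(S - 1\right)} = \frac{R + S}{R + \left(-1 + S\right)} = \frac{R + S}{-1 + R + S}$)
$z{\left(h \right)} = 24 h$ ($z{\left(h \right)} = 4 h 6 = 24 h$)
$Y{\left(m,a \right)} = \frac{1}{24}$ ($Y{\left(m,a \right)} = \frac{1}{24 \frac{2 + 2}{-1 + 2 + 2} - 8} = \frac{1}{24 \cdot \frac{1}{3} \cdot 4 - 8} = \frac{1}{24 \cdot \frac{4}{3} - 8} = \frac{1}{32 - 8} = \frac{1}{24}$)
$Y^{2}{\left(-20,17 \right)} = \left(\frac{1}{24}\right)^{2} = \frac{1}{576}$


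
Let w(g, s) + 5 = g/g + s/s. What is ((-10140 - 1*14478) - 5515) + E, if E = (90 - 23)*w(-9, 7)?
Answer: -30334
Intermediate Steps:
w(g, s) = -3 (w(g, s) = -5 + (g/g + s/s) = -5 + (1 + 1) = -5 + 2 = -3)
E = -201 (E = (90 - 23)*(-3) = 67*(-3) = -201)
((-10140 - 1*14478) - 5515) + E = ((-10140 - 1*14478) - 5515) - 201 = ((-10140 - 14478) - 5515) - 201 = (-24618 - 5515) - 201 = -30133 - 201 = -30334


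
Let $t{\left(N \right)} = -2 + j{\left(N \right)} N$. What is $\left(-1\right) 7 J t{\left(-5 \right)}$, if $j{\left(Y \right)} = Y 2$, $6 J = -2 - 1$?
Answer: $168$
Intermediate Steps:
$J = - \frac{1}{2}$ ($J = \frac{-2 - 1}{6} = \frac{1}{6} \left(-3\right) = - \frac{1}{2} \approx -0.5$)
$j{\left(Y \right)} = 2 Y$
$t{\left(N \right)} = -2 + 2 N^{2}$ ($t{\left(N \right)} = -2 + 2 N N = -2 + 2 N^{2}$)
$\left(-1\right) 7 J t{\left(-5 \right)} = \left(-1\right) 7 \left(- \frac{1}{2}\right) \left(-2 + 2 \left(-5\right)^{2}\right) = \left(-7\right) \left(- \frac{1}{2}\right) \left(-2 + 2 \cdot 25\right) = \frac{7 \left(-2 + 50\right)}{2} = \frac{7}{2} \cdot 48 = 168$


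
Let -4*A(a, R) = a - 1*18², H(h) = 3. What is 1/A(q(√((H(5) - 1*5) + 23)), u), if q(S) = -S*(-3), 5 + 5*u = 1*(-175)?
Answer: 48/3881 + 4*√21/34929 ≈ 0.012893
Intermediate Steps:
u = -36 (u = -1 + (1*(-175))/5 = -1 + (⅕)*(-175) = -1 - 35 = -36)
q(S) = 3*S (q(S) = -(-3)*S = 3*S)
A(a, R) = 81 - a/4 (A(a, R) = -(a - 1*18²)/4 = -(a - 1*324)/4 = -(a - 324)/4 = -(-324 + a)/4 = 81 - a/4)
1/A(q(√((H(5) - 1*5) + 23)), u) = 1/(81 - 3*√((3 - 1*5) + 23)/4) = 1/(81 - 3*√((3 - 5) + 23)/4) = 1/(81 - 3*√(-2 + 23)/4) = 1/(81 - 3*√21/4)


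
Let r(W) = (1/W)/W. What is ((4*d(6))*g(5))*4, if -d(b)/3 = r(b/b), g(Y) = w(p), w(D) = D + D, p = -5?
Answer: 480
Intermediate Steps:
w(D) = 2*D
g(Y) = -10 (g(Y) = 2*(-5) = -10)
r(W) = W⁻² (r(W) = 1/(W*W) = W⁻²)
d(b) = -3 (d(b) = -3/(b/b)² = -3/1² = -3*1 = -3)
((4*d(6))*g(5))*4 = ((4*(-3))*(-10))*4 = -12*(-10)*4 = 120*4 = 480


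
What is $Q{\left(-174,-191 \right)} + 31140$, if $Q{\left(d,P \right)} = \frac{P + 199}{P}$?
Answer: $\frac{5947732}{191} \approx 31140.0$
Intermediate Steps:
$Q{\left(d,P \right)} = \frac{199 + P}{P}$
$Q{\left(-174,-191 \right)} + 31140 = \frac{199 - 191}{-191} + 31140 = \left(- \frac{1}{191}\right) 8 + 31140 = - \frac{8}{191} + 31140 = \frac{5947732}{191}$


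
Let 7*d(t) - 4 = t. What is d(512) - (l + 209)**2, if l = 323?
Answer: -1980652/7 ≈ -2.8295e+5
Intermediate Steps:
d(t) = 4/7 + t/7
d(512) - (l + 209)**2 = (4/7 + (1/7)*512) - (323 + 209)**2 = (4/7 + 512/7) - 1*532**2 = 516/7 - 1*283024 = 516/7 - 283024 = -1980652/7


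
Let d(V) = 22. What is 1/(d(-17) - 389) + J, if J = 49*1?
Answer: 17982/367 ≈ 48.997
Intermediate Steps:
J = 49
1/(d(-17) - 389) + J = 1/(22 - 389) + 49 = 1/(-367) + 49 = -1/367 + 49 = 17982/367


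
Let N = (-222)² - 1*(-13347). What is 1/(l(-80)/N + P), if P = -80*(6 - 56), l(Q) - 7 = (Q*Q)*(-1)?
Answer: 20877/83505869 ≈ 0.00025001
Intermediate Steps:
l(Q) = 7 - Q² (l(Q) = 7 + (Q*Q)*(-1) = 7 + Q²*(-1) = 7 - Q²)
N = 62631 (N = 49284 + 13347 = 62631)
P = 4000 (P = -80*(-50) = 4000)
1/(l(-80)/N + P) = 1/((7 - 1*(-80)²)/62631 + 4000) = 1/((7 - 1*6400)*(1/62631) + 4000) = 1/((7 - 6400)*(1/62631) + 4000) = 1/(-6393*1/62631 + 4000) = 1/(-2131/20877 + 4000) = 1/(83505869/20877) = 20877/83505869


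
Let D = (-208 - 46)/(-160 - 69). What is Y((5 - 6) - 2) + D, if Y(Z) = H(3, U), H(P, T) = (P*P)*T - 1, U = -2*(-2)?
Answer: 8269/229 ≈ 36.109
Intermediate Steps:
D = 254/229 (D = -254/(-229) = -254*(-1/229) = 254/229 ≈ 1.1092)
U = 4
H(P, T) = -1 + T*P² (H(P, T) = P²*T - 1 = T*P² - 1 = -1 + T*P²)
Y(Z) = 35 (Y(Z) = -1 + 4*3² = -1 + 4*9 = -1 + 36 = 35)
Y((5 - 6) - 2) + D = 35 + 254/229 = 8269/229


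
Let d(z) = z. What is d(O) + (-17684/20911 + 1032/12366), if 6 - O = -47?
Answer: 2251321231/43097571 ≈ 52.238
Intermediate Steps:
O = 53 (O = 6 - 1*(-47) = 6 + 47 = 53)
d(O) + (-17684/20911 + 1032/12366) = 53 + (-17684/20911 + 1032/12366) = 53 + (-17684*1/20911 + 1032*(1/12366)) = 53 + (-17684/20911 + 172/2061) = 53 - 32850032/43097571 = 2251321231/43097571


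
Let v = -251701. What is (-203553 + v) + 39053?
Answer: -416201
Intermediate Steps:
(-203553 + v) + 39053 = (-203553 - 251701) + 39053 = -455254 + 39053 = -416201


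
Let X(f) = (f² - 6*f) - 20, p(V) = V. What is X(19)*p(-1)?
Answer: -227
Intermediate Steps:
X(f) = -20 + f² - 6*f
X(19)*p(-1) = (-20 + 19² - 6*19)*(-1) = (-20 + 361 - 114)*(-1) = 227*(-1) = -227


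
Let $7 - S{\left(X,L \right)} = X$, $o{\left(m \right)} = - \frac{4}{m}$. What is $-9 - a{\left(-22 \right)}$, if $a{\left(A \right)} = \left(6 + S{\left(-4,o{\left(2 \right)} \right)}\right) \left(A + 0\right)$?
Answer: $365$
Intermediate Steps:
$S{\left(X,L \right)} = 7 - X$
$a{\left(A \right)} = 17 A$ ($a{\left(A \right)} = \left(6 + \left(7 - -4\right)\right) \left(A + 0\right) = \left(6 + \left(7 + 4\right)\right) A = \left(6 + 11\right) A = 17 A$)
$-9 - a{\left(-22 \right)} = -9 - 17 \left(-22\right) = -9 - -374 = -9 + 374 = 365$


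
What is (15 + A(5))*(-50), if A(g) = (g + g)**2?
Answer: -5750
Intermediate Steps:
A(g) = 4*g**2 (A(g) = (2*g)**2 = 4*g**2)
(15 + A(5))*(-50) = (15 + 4*5**2)*(-50) = (15 + 4*25)*(-50) = (15 + 100)*(-50) = 115*(-50) = -5750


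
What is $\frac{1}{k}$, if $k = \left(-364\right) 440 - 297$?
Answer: $- \frac{1}{160457} \approx -6.2322 \cdot 10^{-6}$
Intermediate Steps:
$k = -160457$ ($k = -160160 - 297 = -160457$)
$\frac{1}{k} = \frac{1}{-160457} = - \frac{1}{160457}$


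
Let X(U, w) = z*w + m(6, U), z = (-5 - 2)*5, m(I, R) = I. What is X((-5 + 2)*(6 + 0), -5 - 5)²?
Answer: 126736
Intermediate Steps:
z = -35 (z = -7*5 = -35)
X(U, w) = 6 - 35*w (X(U, w) = -35*w + 6 = 6 - 35*w)
X((-5 + 2)*(6 + 0), -5 - 5)² = (6 - 35*(-5 - 5))² = (6 - 35*(-10))² = (6 + 350)² = 356² = 126736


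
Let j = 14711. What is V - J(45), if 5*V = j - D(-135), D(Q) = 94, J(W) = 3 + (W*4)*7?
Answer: 8302/5 ≈ 1660.4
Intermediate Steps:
J(W) = 3 + 28*W (J(W) = 3 + (4*W)*7 = 3 + 28*W)
V = 14617/5 (V = (14711 - 1*94)/5 = (14711 - 94)/5 = (⅕)*14617 = 14617/5 ≈ 2923.4)
V - J(45) = 14617/5 - (3 + 28*45) = 14617/5 - (3 + 1260) = 14617/5 - 1*1263 = 14617/5 - 1263 = 8302/5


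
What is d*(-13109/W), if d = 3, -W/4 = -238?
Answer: -39327/952 ≈ -41.310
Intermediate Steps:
W = 952 (W = -4*(-238) = 952)
d*(-13109/W) = 3*(-13109/952) = -39327/952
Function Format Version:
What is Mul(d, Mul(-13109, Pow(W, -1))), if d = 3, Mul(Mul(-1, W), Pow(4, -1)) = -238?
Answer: Rational(-39327, 952) ≈ -41.310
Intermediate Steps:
W = 952 (W = Mul(-4, -238) = 952)
Mul(d, Mul(-13109, Pow(W, -1))) = Mul(3, Mul(-13109, Pow(952, -1))) = Mul(3, Mul(-13109, Rational(1, 952))) = Mul(3, Rational(-13109, 952)) = Rational(-39327, 952)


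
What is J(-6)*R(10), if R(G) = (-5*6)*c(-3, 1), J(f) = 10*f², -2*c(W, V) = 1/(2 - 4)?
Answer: -2700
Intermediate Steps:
c(W, V) = ¼ (c(W, V) = -1/(2*(2 - 4)) = -½/(-2) = -½*(-½) = ¼)
R(G) = -15/2 (R(G) = -5*6*(¼) = -30*¼ = -15/2)
J(-6)*R(10) = (10*(-6)²)*(-15/2) = (10*36)*(-15/2) = 360*(-15/2) = -2700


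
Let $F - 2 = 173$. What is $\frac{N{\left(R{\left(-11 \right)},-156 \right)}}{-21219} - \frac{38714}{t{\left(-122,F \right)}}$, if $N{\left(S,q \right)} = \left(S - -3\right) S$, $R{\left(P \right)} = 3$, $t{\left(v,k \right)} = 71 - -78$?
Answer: $- \frac{273825016}{1053877} \approx -259.83$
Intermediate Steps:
$F = 175$ ($F = 2 + 173 = 175$)
$t{\left(v,k \right)} = 149$ ($t{\left(v,k \right)} = 71 + 78 = 149$)
$N{\left(S,q \right)} = S \left(3 + S\right)$ ($N{\left(S,q \right)} = \left(S + 3\right) S = \left(3 + S\right) S = S \left(3 + S\right)$)
$\frac{N{\left(R{\left(-11 \right)},-156 \right)}}{-21219} - \frac{38714}{t{\left(-122,F \right)}} = \frac{3 \left(3 + 3\right)}{-21219} - \frac{38714}{149} = 3 \cdot 6 \left(- \frac{1}{21219}\right) - \frac{38714}{149} = 18 \left(- \frac{1}{21219}\right) - \frac{38714}{149} = - \frac{6}{7073} - \frac{38714}{149} = - \frac{273825016}{1053877}$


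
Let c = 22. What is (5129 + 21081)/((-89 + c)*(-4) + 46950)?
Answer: 13105/23609 ≈ 0.55509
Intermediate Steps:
(5129 + 21081)/((-89 + c)*(-4) + 46950) = (5129 + 21081)/((-89 + 22)*(-4) + 46950) = 26210/(-67*(-4) + 46950) = 26210/(268 + 46950) = 26210/47218 = 26210*(1/47218) = 13105/23609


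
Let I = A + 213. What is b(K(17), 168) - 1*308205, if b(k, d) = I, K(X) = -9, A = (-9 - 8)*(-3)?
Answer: -307941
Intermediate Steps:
A = 51 (A = -17*(-3) = 51)
I = 264 (I = 51 + 213 = 264)
b(k, d) = 264
b(K(17), 168) - 1*308205 = 264 - 1*308205 = 264 - 308205 = -307941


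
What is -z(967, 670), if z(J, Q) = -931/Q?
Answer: 931/670 ≈ 1.3896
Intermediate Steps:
-z(967, 670) = -(-931)/670 = -1*(-931/670) = 931/670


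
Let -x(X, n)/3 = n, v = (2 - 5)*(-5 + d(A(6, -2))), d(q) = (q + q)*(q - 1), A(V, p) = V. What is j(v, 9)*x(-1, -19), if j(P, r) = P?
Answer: -9405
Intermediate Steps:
d(q) = 2*q*(-1 + q) (d(q) = (2*q)*(-1 + q) = 2*q*(-1 + q))
v = -165 (v = (2 - 5)*(-5 + 2*6*(-1 + 6)) = -3*(-5 + 2*6*5) = -3*(-5 + 60) = -3*55 = -165)
x(X, n) = -3*n
j(v, 9)*x(-1, -19) = -(-495)*(-19) = -165*57 = -9405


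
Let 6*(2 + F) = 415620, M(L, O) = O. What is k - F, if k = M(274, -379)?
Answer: -69647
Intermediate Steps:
F = 69268 (F = -2 + (⅙)*415620 = -2 + 69270 = 69268)
k = -379
k - F = -379 - 1*69268 = -379 - 69268 = -69647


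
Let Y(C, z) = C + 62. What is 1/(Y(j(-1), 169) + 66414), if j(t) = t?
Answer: 1/66475 ≈ 1.5043e-5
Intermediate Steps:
Y(C, z) = 62 + C
1/(Y(j(-1), 169) + 66414) = 1/((62 - 1) + 66414) = 1/(61 + 66414) = 1/66475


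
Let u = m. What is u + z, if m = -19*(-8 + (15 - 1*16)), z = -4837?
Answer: -4666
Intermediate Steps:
m = 171 (m = -19*(-8 + (15 - 16)) = -19*(-8 - 1) = -19*(-9) = 171)
u = 171
u + z = 171 - 4837 = -4666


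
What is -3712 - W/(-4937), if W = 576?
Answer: -18325568/4937 ≈ -3711.9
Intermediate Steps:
-3712 - W/(-4937) = -3712 - 576/(-4937) = -3712 - 576*(-1)/4937 = -3712 - 1*(-576/4937) = -3712 + 576/4937 = -18325568/4937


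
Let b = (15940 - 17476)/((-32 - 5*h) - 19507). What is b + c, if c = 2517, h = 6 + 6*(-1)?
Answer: 16393733/6513 ≈ 2517.1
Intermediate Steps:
h = 0 (h = 6 - 6 = 0)
b = 512/6513 (b = (15940 - 17476)/((-32 - 5*0) - 19507) = -1536/((-32 + 0) - 19507) = -1536/(-32 - 19507) = -1536/(-19539) = -1536*(-1/19539) = 512/6513 ≈ 0.078612)
b + c = 512/6513 + 2517 = 16393733/6513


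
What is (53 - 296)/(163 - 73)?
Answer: -27/10 ≈ -2.7000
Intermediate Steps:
(53 - 296)/(163 - 73) = -243/90 = -243*1/90 = -27/10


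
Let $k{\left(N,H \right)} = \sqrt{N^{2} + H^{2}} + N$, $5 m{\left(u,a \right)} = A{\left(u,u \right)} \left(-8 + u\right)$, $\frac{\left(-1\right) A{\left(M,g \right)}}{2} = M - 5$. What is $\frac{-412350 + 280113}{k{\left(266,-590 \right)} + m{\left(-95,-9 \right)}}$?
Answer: $\frac{6215139}{176030} + \frac{132237 \sqrt{104714}}{7217230} \approx 41.236$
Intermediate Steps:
$A{\left(M,g \right)} = 10 - 2 M$ ($A{\left(M,g \right)} = - 2 \left(M - 5\right) = - 2 \left(-5 + M\right) = 10 - 2 M$)
$m{\left(u,a \right)} = \frac{\left(-8 + u\right) \left(10 - 2 u\right)}{5}$ ($m{\left(u,a \right)} = \frac{\left(10 - 2 u\right) \left(-8 + u\right)}{5} = \frac{\left(-8 + u\right) \left(10 - 2 u\right)}{5}$)
$k{\left(N,H \right)} = N + \sqrt{H^{2} + N^{2}}$ ($k{\left(N,H \right)} = \sqrt{H^{2} + N^{2}} + N = N + \sqrt{H^{2} + N^{2}}$)
$\frac{-412350 + 280113}{k{\left(266,-590 \right)} + m{\left(-95,-9 \right)}} = \frac{-412350 + 280113}{\left(266 + \sqrt{\left(-590\right)^{2} + 266^{2}}\right) - \frac{2 \left(-8 - 95\right) \left(-5 - 95\right)}{5}} = - \frac{132237}{\left(266 + \sqrt{348100 + 70756}\right) - \left(- \frac{206}{5}\right) \left(-100\right)} = - \frac{132237}{\left(266 + \sqrt{418856}\right) - 4120} = - \frac{132237}{\left(266 + 2 \sqrt{104714}\right) - 4120} = - \frac{132237}{-3854 + 2 \sqrt{104714}}$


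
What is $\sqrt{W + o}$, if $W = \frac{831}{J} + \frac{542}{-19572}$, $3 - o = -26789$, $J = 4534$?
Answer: $\frac{\sqrt{3296561090937919665}}{11092431} \approx 163.68$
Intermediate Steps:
$o = 26792$ ($o = 3 - -26789 = 3 + 26789 = 26792$)
$W = \frac{1725863}{11092431}$ ($W = \frac{831}{4534} + \frac{542}{-19572} = 831 \cdot \frac{1}{4534} + 542 \left(- \frac{1}{19572}\right) = \frac{831}{4534} - \frac{271}{9786} = \frac{1725863}{11092431} \approx 0.15559$)
$\sqrt{W + o} = \sqrt{\frac{1725863}{11092431} + 26792} = \sqrt{\frac{297190137215}{11092431}} = \frac{\sqrt{3296561090937919665}}{11092431}$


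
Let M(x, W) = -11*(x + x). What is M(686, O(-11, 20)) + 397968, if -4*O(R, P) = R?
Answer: 382876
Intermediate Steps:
O(R, P) = -R/4
M(x, W) = -22*x
M(686, O(-11, 20)) + 397968 = -22*686 + 397968 = -15092 + 397968 = 382876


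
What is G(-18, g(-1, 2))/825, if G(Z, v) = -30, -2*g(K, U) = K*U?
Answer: -2/55 ≈ -0.036364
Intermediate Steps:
g(K, U) = -K*U/2
G(-18, g(-1, 2))/825 = -30/825 = -30*1/825 = -2/55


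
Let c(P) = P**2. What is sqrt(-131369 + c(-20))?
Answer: I*sqrt(130969) ≈ 361.9*I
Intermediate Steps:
sqrt(-131369 + c(-20)) = sqrt(-131369 + (-20)**2) = sqrt(-131369 + 400) = sqrt(-130969) = I*sqrt(130969)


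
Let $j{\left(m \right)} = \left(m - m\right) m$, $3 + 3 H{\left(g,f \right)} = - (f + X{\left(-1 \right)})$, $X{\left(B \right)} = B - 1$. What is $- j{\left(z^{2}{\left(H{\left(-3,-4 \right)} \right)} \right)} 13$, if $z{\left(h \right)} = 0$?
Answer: $0$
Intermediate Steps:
$X{\left(B \right)} = -1 + B$
$H{\left(g,f \right)} = - \frac{1}{3} - \frac{f}{3}$ ($H{\left(g,f \right)} = -1 + \frac{\left(-1\right) \left(f - 2\right)}{3} = -1 + \frac{\left(-1\right) \left(-2 + f\right)}{3} = -1 + \frac{2 - f}{3} = -1 - \left(- \frac{2}{3} + \frac{f}{3}\right) = - \frac{1}{3} - \frac{f}{3}$)
$j{\left(m \right)} = 0$ ($j{\left(m \right)} = 0 m = 0$)
$- j{\left(z^{2}{\left(H{\left(-3,-4 \right)} \right)} \right)} 13 = - 0 \cdot 13 = \left(-1\right) 0 = 0$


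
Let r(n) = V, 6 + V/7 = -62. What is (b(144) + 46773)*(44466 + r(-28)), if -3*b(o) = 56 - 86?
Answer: 2057984170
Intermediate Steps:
V = -476 (V = -42 + 7*(-62) = -42 - 434 = -476)
b(o) = 10 (b(o) = -(56 - 86)/3 = -⅓*(-30) = 10)
r(n) = -476
(b(144) + 46773)*(44466 + r(-28)) = (10 + 46773)*(44466 - 476) = 46783*43990 = 2057984170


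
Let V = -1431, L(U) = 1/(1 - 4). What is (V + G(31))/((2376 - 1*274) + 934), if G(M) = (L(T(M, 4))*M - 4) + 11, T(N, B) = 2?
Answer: -4303/9108 ≈ -0.47244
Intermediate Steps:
L(U) = -⅓ (L(U) = 1/(-3) = -⅓)
G(M) = 7 - M/3 (G(M) = (-M/3 - 4) + 11 = (-4 - M/3) + 11 = 7 - M/3)
(V + G(31))/((2376 - 1*274) + 934) = (-1431 + (7 - ⅓*31))/((2376 - 1*274) + 934) = (-1431 + (7 - 31/3))/((2376 - 274) + 934) = (-1431 - 10/3)/(2102 + 934) = -4303/3/3036 = -4303/3*1/3036 = -4303/9108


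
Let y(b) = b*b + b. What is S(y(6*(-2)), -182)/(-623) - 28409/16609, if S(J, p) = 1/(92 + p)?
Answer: -1592876021/931266630 ≈ -1.7104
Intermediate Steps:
y(b) = b + b² (y(b) = b² + b = b + b²)
S(y(6*(-2)), -182)/(-623) - 28409/16609 = 1/((92 - 182)*(-623)) - 28409/16609 = -1/623/(-90) - 28409*1/16609 = -1/90*(-1/623) - 28409/16609 = 1/56070 - 28409/16609 = -1592876021/931266630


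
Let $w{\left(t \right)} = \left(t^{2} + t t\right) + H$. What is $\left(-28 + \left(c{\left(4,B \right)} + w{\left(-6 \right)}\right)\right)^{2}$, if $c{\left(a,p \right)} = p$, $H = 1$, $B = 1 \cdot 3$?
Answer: $2304$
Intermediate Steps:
$B = 3$
$w{\left(t \right)} = 1 + 2 t^{2}$ ($w{\left(t \right)} = \left(t^{2} + t t\right) + 1 = \left(t^{2} + t^{2}\right) + 1 = 2 t^{2} + 1 = 1 + 2 t^{2}$)
$\left(-28 + \left(c{\left(4,B \right)} + w{\left(-6 \right)}\right)\right)^{2} = \left(-28 + \left(3 + \left(1 + 2 \left(-6\right)^{2}\right)\right)\right)^{2} = \left(-28 + \left(3 + \left(1 + 2 \cdot 36\right)\right)\right)^{2} = \left(-28 + \left(3 + \left(1 + 72\right)\right)\right)^{2} = \left(-28 + \left(3 + 73\right)\right)^{2} = \left(-28 + 76\right)^{2} = 48^{2} = 2304$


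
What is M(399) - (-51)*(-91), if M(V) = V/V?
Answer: -4640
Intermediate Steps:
M(V) = 1
M(399) - (-51)*(-91) = 1 - (-51)*(-91) = 1 - 1*4641 = 1 - 4641 = -4640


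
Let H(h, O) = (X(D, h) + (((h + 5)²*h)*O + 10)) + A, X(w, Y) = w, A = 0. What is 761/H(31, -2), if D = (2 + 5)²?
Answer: -761/80293 ≈ -0.0094778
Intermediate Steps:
D = 49 (D = 7² = 49)
H(h, O) = 59 + O*h*(5 + h)² (H(h, O) = (49 + (((h + 5)²*h)*O + 10)) + 0 = (49 + (((5 + h)²*h)*O + 10)) + 0 = (49 + ((h*(5 + h)²)*O + 10)) + 0 = (49 + (O*h*(5 + h)² + 10)) + 0 = (49 + (10 + O*h*(5 + h)²)) + 0 = (59 + O*h*(5 + h)²) + 0 = 59 + O*h*(5 + h)²)
761/H(31, -2) = 761/(59 - 2*31*(5 + 31)²) = 761/(59 - 2*31*36²) = 761/(59 - 2*31*1296) = 761/(59 - 80352) = 761/(-80293) = 761*(-1/80293) = -761/80293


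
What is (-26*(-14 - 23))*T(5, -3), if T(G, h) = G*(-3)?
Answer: -14430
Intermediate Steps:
T(G, h) = -3*G
(-26*(-14 - 23))*T(5, -3) = (-26*(-14 - 23))*(-3*5) = -26*(-37)*(-15) = 962*(-15) = -14430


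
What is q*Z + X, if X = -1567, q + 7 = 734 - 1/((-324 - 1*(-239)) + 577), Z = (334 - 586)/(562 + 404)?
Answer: -3313045/1886 ≈ -1756.7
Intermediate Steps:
Z = -6/23 (Z = -252/966 = -252*1/966 = -6/23 ≈ -0.26087)
q = 357683/492 (q = -7 + (734 - 1/((-324 - 1*(-239)) + 577)) = -7 + (734 - 1/((-324 + 239) + 577)) = -7 + (734 - 1/(-85 + 577)) = -7 + (734 - 1/492) = -7 + 361127/492 = 357683/492 ≈ 727.00)
q*Z + X = (357683/492)*(-6/23) - 1567 = -357683/1886 - 1567 = -3313045/1886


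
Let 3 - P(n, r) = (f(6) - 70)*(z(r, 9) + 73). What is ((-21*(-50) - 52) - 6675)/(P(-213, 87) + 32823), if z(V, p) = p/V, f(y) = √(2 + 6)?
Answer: -90577290041/605371485058 - 174510980*√2/302685742529 ≈ -0.15044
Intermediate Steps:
f(y) = 2*√2 (f(y) = √8 = 2*√2)
P(n, r) = 3 - (-70 + 2*√2)*(73 + 9/r) (P(n, r) = 3 - (2*√2 - 70)*(9/r + 73) = 3 - (-70 + 2*√2)*(73 + 9/r))
((-21*(-50) - 52) - 6675)/(P(-213, 87) + 32823) = ((-21*(-50) - 52) - 6675)/((630 - 18*√2 + 87*(5113 - 146*√2))/87 + 32823) = ((1050 - 52) - 6675)/((630 - 18*√2 + (444831 - 12702*√2))/87 + 32823) = (998 - 6675)/((445461 - 12720*√2)/87 + 32823) = -5677/((148487/29 - 4240*√2/29) + 32823) = -5677/(1100354/29 - 4240*√2/29)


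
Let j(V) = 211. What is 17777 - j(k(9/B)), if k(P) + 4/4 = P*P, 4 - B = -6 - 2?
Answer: 17566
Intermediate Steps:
B = 12 (B = 4 - (-6 - 2) = 4 - 1*(-8) = 4 + 8 = 12)
k(P) = -1 + P**2 (k(P) = -1 + P*P = -1 + P**2)
17777 - j(k(9/B)) = 17777 - 1*211 = 17777 - 211 = 17566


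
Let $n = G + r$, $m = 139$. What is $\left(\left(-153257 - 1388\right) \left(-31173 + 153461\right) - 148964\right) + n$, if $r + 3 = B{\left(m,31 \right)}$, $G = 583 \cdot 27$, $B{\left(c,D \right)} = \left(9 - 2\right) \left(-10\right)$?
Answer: $-18911361056$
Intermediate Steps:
$B{\left(c,D \right)} = -70$ ($B{\left(c,D \right)} = 7 \left(-10\right) = -70$)
$G = 15741$
$r = -73$ ($r = -3 - 70 = -73$)
$n = 15668$ ($n = 15741 - 73 = 15668$)
$\left(\left(-153257 - 1388\right) \left(-31173 + 153461\right) - 148964\right) + n = \left(\left(-153257 - 1388\right) \left(-31173 + 153461\right) - 148964\right) + 15668 = \left(\left(-154645\right) 122288 - 148964\right) + 15668 = \left(-18911227760 - 148964\right) + 15668 = -18911376724 + 15668 = -18911361056$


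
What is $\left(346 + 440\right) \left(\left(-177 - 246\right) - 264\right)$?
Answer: $-539982$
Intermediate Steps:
$\left(346 + 440\right) \left(\left(-177 - 246\right) - 264\right) = 786 \left(-423 - 264\right) = 786 \left(-687\right) = -539982$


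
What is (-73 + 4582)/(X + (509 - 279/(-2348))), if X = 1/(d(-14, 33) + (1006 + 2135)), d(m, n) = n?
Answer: 16801778484/1897118431 ≈ 8.8565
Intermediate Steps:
X = 1/3174 (X = 1/(33 + (1006 + 2135)) = 1/(33 + 3141) = 1/3174 ≈ 0.00031506)
(-73 + 4582)/(X + (509 - 279/(-2348))) = (-73 + 4582)/(1/3174 + (509 - 279/(-2348))) = 4509/(1/3174 + (509 - 279*(-1/2348))) = 4509/(1/3174 + (509 + 279/2348)) = 4509/(1/3174 + 1195411/2348) = 4509/(1897118431/3726276) = 4509*(3726276/1897118431) = 16801778484/1897118431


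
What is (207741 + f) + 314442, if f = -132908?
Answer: 389275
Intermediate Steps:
(207741 + f) + 314442 = (207741 - 132908) + 314442 = 74833 + 314442 = 389275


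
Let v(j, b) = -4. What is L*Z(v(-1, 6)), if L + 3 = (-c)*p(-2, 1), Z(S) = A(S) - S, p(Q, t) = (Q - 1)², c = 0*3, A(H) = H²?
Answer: -60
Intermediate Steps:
c = 0
p(Q, t) = (-1 + Q)²
Z(S) = S² - S
L = -3 (L = -3 + (-1*0)*(-1 - 2)² = -3 + 0*(-3)² = -3 + 0*9 = -3 + 0 = -3)
L*Z(v(-1, 6)) = -(-12)*(-1 - 4) = -(-12)*(-5) = -3*20 = -60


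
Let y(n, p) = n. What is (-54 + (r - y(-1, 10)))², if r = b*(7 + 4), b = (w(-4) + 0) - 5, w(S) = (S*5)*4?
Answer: 976144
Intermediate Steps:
w(S) = 20*S (w(S) = (5*S)*4 = 20*S)
b = -85 (b = (20*(-4) + 0) - 5 = (-80 + 0) - 5 = -80 - 5 = -85)
r = -935 (r = -85*(7 + 4) = -85*11 = -935)
(-54 + (r - y(-1, 10)))² = (-54 + (-935 - 1*(-1)))² = (-54 + (-935 + 1))² = (-54 - 934)² = (-988)² = 976144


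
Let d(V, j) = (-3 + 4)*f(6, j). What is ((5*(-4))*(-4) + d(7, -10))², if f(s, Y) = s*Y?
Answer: 400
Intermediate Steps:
f(s, Y) = Y*s
d(V, j) = 6*j (d(V, j) = (-3 + 4)*(j*6) = 1*(6*j) = 6*j)
((5*(-4))*(-4) + d(7, -10))² = ((5*(-4))*(-4) + 6*(-10))² = (-20*(-4) - 60)² = (80 - 60)² = 20² = 400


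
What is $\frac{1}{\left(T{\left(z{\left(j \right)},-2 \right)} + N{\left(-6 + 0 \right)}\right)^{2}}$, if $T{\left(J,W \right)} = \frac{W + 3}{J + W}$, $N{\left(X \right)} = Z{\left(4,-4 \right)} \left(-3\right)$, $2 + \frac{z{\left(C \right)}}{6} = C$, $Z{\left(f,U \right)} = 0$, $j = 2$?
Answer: $4$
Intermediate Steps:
$z{\left(C \right)} = -12 + 6 C$
$N{\left(X \right)} = 0$ ($N{\left(X \right)} = 0 \left(-3\right) = 0$)
$T{\left(J,W \right)} = \frac{3 + W}{J + W}$
$\frac{1}{\left(T{\left(z{\left(j \right)},-2 \right)} + N{\left(-6 + 0 \right)}\right)^{2}} = \frac{1}{\left(\frac{3 - 2}{\left(-12 + 6 \cdot 2\right) - 2} + 0\right)^{2}} = \frac{1}{\left(\frac{1}{\left(-12 + 12\right) - 2} \cdot 1 + 0\right)^{2}} = \frac{1}{\left(\frac{1}{0 - 2} \cdot 1 + 0\right)^{2}} = \frac{1}{\left(\frac{1}{-2} \cdot 1 + 0\right)^{2}} = \frac{1}{\left(\left(- \frac{1}{2}\right) 1 + 0\right)^{2}} = \frac{1}{\left(- \frac{1}{2} + 0\right)^{2}} = \frac{1}{\left(- \frac{1}{2}\right)^{2}} = \frac{1}{\frac{1}{4}} = 4$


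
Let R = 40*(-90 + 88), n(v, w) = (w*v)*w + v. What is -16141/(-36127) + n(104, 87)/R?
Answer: -355509666/36127 ≈ -9840.5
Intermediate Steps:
n(v, w) = v + v*w² (n(v, w) = (v*w)*w + v = v*w² + v = v + v*w²)
R = -80 (R = 40*(-2) = -80)
-16141/(-36127) + n(104, 87)/R = -16141/(-36127) + (104*(1 + 87²))/(-80) = -16141*(-1/36127) + (104*(1 + 7569))*(-1/80) = 16141/36127 + (104*7570)*(-1/80) = 16141/36127 + 787280*(-1/80) = 16141/36127 - 9841 = -355509666/36127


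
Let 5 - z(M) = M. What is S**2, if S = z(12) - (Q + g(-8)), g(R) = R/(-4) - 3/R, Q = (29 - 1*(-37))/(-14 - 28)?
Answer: 190969/3136 ≈ 60.896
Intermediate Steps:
z(M) = 5 - M
Q = -11/7 (Q = (29 + 37)/(-42) = 66*(-1/42) = -11/7 ≈ -1.5714)
g(R) = -3/R - R/4 (g(R) = R*(-1/4) - 3/R = -R/4 - 3/R = -3/R - R/4)
S = -437/56 (S = (5 - 1*12) - (-11/7 + (-3/(-8) - 1/4*(-8))) = (5 - 12) - (-11/7 + (-3*(-1/8) + 2)) = -7 - (-11/7 + (3/8 + 2)) = -7 - (-11/7 + 19/8) = -7 - 1*45/56 = -7 - 45/56 = -437/56 ≈ -7.8036)
S**2 = (-437/56)**2 = 190969/3136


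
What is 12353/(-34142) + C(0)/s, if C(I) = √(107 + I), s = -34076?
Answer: -12353/34142 - √107/34076 ≈ -0.36212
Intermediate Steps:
12353/(-34142) + C(0)/s = 12353/(-34142) + √(107 + 0)/(-34076) = 12353*(-1/34142) + √107*(-1/34076) = -12353/34142 - √107/34076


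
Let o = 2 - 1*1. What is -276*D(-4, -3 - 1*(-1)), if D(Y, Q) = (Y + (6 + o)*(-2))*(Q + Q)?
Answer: -19872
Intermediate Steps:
o = 1 (o = 2 - 1 = 1)
D(Y, Q) = 2*Q*(-14 + Y) (D(Y, Q) = (Y + (6 + 1)*(-2))*(Q + Q) = (Y + 7*(-2))*(2*Q) = (Y - 14)*(2*Q) = (-14 + Y)*(2*Q) = 2*Q*(-14 + Y))
-276*D(-4, -3 - 1*(-1)) = -552*(-3 - 1*(-1))*(-14 - 4) = -552*(-3 + 1)*(-18) = -552*(-2)*(-18) = -276*72 = -19872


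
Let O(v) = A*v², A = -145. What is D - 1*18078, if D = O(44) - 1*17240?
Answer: -316038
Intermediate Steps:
O(v) = -145*v²
D = -297960 (D = -145*44² - 1*17240 = -145*1936 - 17240 = -280720 - 17240 = -297960)
D - 1*18078 = -297960 - 1*18078 = -297960 - 18078 = -316038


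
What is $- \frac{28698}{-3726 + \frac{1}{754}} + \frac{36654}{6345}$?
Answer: $\frac{80090273434}{5941887345} \approx 13.479$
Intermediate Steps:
$- \frac{28698}{-3726 + \frac{1}{754}} + \frac{36654}{6345} = - \frac{28698}{-3726 + \frac{1}{754}} + 36654 \cdot \frac{1}{6345} = - \frac{28698}{- \frac{2809403}{754}} + \frac{12218}{2115} = \left(-28698\right) \left(- \frac{754}{2809403}\right) + \frac{12218}{2115} = \frac{21638292}{2809403} + \frac{12218}{2115} = \frac{80090273434}{5941887345}$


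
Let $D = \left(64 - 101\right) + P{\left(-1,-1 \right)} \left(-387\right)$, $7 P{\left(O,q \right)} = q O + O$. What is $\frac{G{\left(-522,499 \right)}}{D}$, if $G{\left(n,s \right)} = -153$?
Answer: $\frac{153}{37} \approx 4.1351$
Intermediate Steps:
$P{\left(O,q \right)} = \frac{O}{7} + \frac{O q}{7}$ ($P{\left(O,q \right)} = \frac{q O + O}{7} = \frac{O q + O}{7} = \frac{O + O q}{7} = \frac{O}{7} + \frac{O q}{7}$)
$D = -37$ ($D = \left(64 - 101\right) + \frac{1}{7} \left(-1\right) \left(1 - 1\right) \left(-387\right) = \left(64 - 101\right) + \frac{1}{7} \left(-1\right) 0 \left(-387\right) = -37 + 0 \left(-387\right) = -37 + 0 = -37$)
$\frac{G{\left(-522,499 \right)}}{D} = - \frac{153}{-37} = \left(-153\right) \left(- \frac{1}{37}\right) = \frac{153}{37}$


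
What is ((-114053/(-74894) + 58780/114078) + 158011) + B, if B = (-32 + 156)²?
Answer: 740696967542869/4271878866 ≈ 1.7339e+5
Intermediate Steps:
B = 15376 (B = 124² = 15376)
((-114053/(-74894) + 58780/114078) + 158011) + B = ((-114053/(-74894) + 58780/114078) + 158011) + 15376 = ((-114053*(-1/74894) + 58780*(1/114078)) + 158011) + 15376 = ((114053/74894 + 29390/57039) + 158011) + 15376 = (8706603727/4271878866 + 158011) + 15376 = 675012558099253/4271878866 + 15376 = 740696967542869/4271878866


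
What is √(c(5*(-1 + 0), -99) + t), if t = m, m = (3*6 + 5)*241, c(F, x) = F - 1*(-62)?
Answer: 20*√14 ≈ 74.833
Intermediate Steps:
c(F, x) = 62 + F (c(F, x) = F + 62 = 62 + F)
m = 5543 (m = (18 + 5)*241 = 23*241 = 5543)
t = 5543
√(c(5*(-1 + 0), -99) + t) = √((62 + 5*(-1 + 0)) + 5543) = √((62 + 5*(-1)) + 5543) = √((62 - 5) + 5543) = √(57 + 5543) = √5600 = 20*√14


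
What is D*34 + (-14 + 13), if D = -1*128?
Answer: -4353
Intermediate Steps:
D = -128
D*34 + (-14 + 13) = -128*34 + (-14 + 13) = -4352 - 1 = -4353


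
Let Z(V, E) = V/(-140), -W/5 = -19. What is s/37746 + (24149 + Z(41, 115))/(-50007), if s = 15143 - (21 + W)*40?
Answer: -333833957/1631228340 ≈ -0.20465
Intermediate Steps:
W = 95 (W = -5*(-19) = 95)
Z(V, E) = -V/140 (Z(V, E) = V*(-1/140) = -V/140)
s = 10503 (s = 15143 - (21 + 95)*40 = 15143 - 116*40 = 15143 - 1*4640 = 15143 - 4640 = 10503)
s/37746 + (24149 + Z(41, 115))/(-50007) = 10503/37746 + (24149 - 1/140*41)/(-50007) = 10503*(1/37746) + (24149 - 41/140)*(-1/50007) = 389/1398 + (3380819/140)*(-1/50007) = 389/1398 - 3380819/7000980 = -333833957/1631228340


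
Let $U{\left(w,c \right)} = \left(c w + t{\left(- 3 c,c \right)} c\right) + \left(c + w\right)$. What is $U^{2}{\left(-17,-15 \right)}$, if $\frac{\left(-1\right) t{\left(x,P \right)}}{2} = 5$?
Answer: $139129$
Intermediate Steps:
$t{\left(x,P \right)} = -10$ ($t{\left(x,P \right)} = \left(-2\right) 5 = -10$)
$U{\left(w,c \right)} = w - 9 c + c w$ ($U{\left(w,c \right)} = \left(c w - 10 c\right) + \left(c + w\right) = \left(- 10 c + c w\right) + \left(c + w\right) = w - 9 c + c w$)
$U^{2}{\left(-17,-15 \right)} = \left(-17 - -135 - -255\right)^{2} = \left(-17 + 135 + 255\right)^{2} = 373^{2} = 139129$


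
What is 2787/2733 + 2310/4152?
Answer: 993603/630412 ≈ 1.5761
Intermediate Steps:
2787/2733 + 2310/4152 = 2787*(1/2733) + 2310*(1/4152) = 929/911 + 385/692 = 993603/630412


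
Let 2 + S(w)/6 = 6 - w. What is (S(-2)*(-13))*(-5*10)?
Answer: 23400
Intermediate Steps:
S(w) = 24 - 6*w (S(w) = -12 + 6*(6 - w) = -12 + (36 - 6*w) = 24 - 6*w)
(S(-2)*(-13))*(-5*10) = ((24 - 6*(-2))*(-13))*(-5*10) = ((24 + 12)*(-13))*(-50) = (36*(-13))*(-50) = -468*(-50) = 23400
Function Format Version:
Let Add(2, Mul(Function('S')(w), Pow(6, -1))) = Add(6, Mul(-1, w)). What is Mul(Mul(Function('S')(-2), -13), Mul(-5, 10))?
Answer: 23400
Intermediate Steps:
Function('S')(w) = Add(24, Mul(-6, w)) (Function('S')(w) = Add(-12, Mul(6, Add(6, Mul(-1, w)))) = Add(-12, Add(36, Mul(-6, w))) = Add(24, Mul(-6, w)))
Mul(Mul(Function('S')(-2), -13), Mul(-5, 10)) = Mul(Mul(Add(24, Mul(-6, -2)), -13), Mul(-5, 10)) = Mul(Mul(Add(24, 12), -13), -50) = Mul(Mul(36, -13), -50) = Mul(-468, -50) = 23400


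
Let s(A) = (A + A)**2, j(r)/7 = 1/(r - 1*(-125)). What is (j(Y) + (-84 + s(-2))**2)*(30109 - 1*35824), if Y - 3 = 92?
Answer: -1162759041/44 ≈ -2.6426e+7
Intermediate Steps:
Y = 95 (Y = 3 + 92 = 95)
j(r) = 7/(125 + r) (j(r) = 7/(r - 1*(-125)) = 7/(r + 125) = 7/(125 + r))
s(A) = 4*A**2 (s(A) = (2*A)**2 = 4*A**2)
(j(Y) + (-84 + s(-2))**2)*(30109 - 1*35824) = (7/(125 + 95) + (-84 + 4*(-2)**2)**2)*(30109 - 1*35824) = (7/220 + (-84 + 4*4)**2)*(30109 - 35824) = (7*(1/220) + (-84 + 16)**2)*(-5715) = (7/220 + (-68)**2)*(-5715) = (7/220 + 4624)*(-5715) = (1017287/220)*(-5715) = -1162759041/44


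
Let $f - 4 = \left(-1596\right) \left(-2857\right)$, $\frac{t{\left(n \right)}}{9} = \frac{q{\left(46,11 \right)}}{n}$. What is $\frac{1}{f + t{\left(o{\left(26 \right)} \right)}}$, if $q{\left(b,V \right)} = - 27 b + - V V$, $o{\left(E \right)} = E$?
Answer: $\frac{26}{118541909} \approx 2.1933 \cdot 10^{-7}$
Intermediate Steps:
$q{\left(b,V \right)} = - V^{2} - 27 b$ ($q{\left(b,V \right)} = - 27 b - V^{2} = - V^{2} - 27 b$)
$t{\left(n \right)} = - \frac{12267}{n}$ ($t{\left(n \right)} = 9 \frac{- 11^{2} - 1242}{n} = 9 \frac{\left(-1\right) 121 - 1242}{n} = 9 \frac{-121 - 1242}{n} = 9 \left(- \frac{1363}{n}\right) = - \frac{12267}{n}$)
$f = 4559776$ ($f = 4 - -4559772 = 4 + 4559772 = 4559776$)
$\frac{1}{f + t{\left(o{\left(26 \right)} \right)}} = \frac{1}{4559776 - \frac{12267}{26}} = \frac{1}{\frac{118541909}{26}} = \frac{26}{118541909}$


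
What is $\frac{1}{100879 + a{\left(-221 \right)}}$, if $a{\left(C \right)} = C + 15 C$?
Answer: $\frac{1}{97343} \approx 1.0273 \cdot 10^{-5}$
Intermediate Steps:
$a{\left(C \right)} = 16 C$
$\frac{1}{100879 + a{\left(-221 \right)}} = \frac{1}{100879 + 16 \left(-221\right)} = \frac{1}{100879 - 3536} = \frac{1}{97343}$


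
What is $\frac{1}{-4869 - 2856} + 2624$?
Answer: $\frac{20270399}{7725} \approx 2624.0$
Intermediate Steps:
$\frac{1}{-4869 - 2856} + 2624 = \frac{1}{-7725} + 2624 = - \frac{1}{7725} + 2624 = \frac{20270399}{7725}$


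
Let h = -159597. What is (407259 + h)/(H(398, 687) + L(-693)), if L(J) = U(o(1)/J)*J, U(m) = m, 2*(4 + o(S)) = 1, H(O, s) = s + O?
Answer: 165108/721 ≈ 229.00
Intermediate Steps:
H(O, s) = O + s
o(S) = -7/2 (o(S) = -4 + (1/2)*1 = -4 + 1/2 = -7/2)
L(J) = -7/2 (L(J) = (-7/(2*J))*J = -7/2)
(407259 + h)/(H(398, 687) + L(-693)) = (407259 - 159597)/((398 + 687) - 7/2) = 247662/(1085 - 7/2) = 247662/(2163/2) = 247662*(2/2163) = 165108/721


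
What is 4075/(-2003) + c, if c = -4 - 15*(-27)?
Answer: 799128/2003 ≈ 398.97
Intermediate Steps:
c = 401 (c = -4 + 405 = 401)
4075/(-2003) + c = 4075/(-2003) + 401 = 4075*(-1/2003) + 401 = -4075/2003 + 401 = 799128/2003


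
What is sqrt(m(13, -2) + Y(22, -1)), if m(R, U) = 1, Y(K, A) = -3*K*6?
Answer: I*sqrt(395) ≈ 19.875*I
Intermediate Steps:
Y(K, A) = -18*K
sqrt(m(13, -2) + Y(22, -1)) = sqrt(1 - 18*22) = sqrt(1 - 396) = sqrt(-395) = I*sqrt(395)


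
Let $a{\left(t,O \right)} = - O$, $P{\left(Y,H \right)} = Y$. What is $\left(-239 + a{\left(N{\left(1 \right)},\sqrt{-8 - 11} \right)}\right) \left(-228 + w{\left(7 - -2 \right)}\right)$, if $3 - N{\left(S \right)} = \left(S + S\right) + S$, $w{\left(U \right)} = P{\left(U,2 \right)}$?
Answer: $52341 + 219 i \sqrt{19} \approx 52341.0 + 954.6 i$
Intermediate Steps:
$w{\left(U \right)} = U$
$N{\left(S \right)} = 3 - 3 S$ ($N{\left(S \right)} = 3 - \left(\left(S + S\right) + S\right) = 3 - \left(2 S + S\right) = 3 - 3 S$)
$\left(-239 + a{\left(N{\left(1 \right)},\sqrt{-8 - 11} \right)}\right) \left(-228 + w{\left(7 - -2 \right)}\right) = \left(-239 - \sqrt{-8 - 11}\right) \left(-228 + \left(7 - -2\right)\right) = \left(-239 - \sqrt{-19}\right) \left(-228 + \left(7 + 2\right)\right) = \left(-239 - i \sqrt{19}\right) \left(-228 + 9\right) = \left(-239 - i \sqrt{19}\right) \left(-219\right) = 52341 + 219 i \sqrt{19}$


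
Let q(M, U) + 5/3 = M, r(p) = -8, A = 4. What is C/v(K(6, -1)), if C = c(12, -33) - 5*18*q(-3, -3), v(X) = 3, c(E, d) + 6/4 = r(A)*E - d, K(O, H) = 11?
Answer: 237/2 ≈ 118.50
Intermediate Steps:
q(M, U) = -5/3 + M
c(E, d) = -3/2 - d - 8*E (c(E, d) = -3/2 + (-8*E - d) = -3/2 + (-d - 8*E) = -3/2 - d - 8*E)
C = 711/2 (C = (-3/2 - 1*(-33) - 8*12) - 5*18*(-5/3 - 3) = (-3/2 + 33 - 96) - 90*(-14)/3 = -129/2 - 1*(-420) = -129/2 + 420 = 711/2 ≈ 355.50)
C/v(K(6, -1)) = (711/2)/3 = (711/2)*(⅓) = 237/2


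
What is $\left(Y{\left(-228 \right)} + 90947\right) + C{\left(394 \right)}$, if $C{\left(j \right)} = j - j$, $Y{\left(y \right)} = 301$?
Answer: $91248$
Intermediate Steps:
$C{\left(j \right)} = 0$
$\left(Y{\left(-228 \right)} + 90947\right) + C{\left(394 \right)} = \left(301 + 90947\right) + 0 = 91248 + 0 = 91248$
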